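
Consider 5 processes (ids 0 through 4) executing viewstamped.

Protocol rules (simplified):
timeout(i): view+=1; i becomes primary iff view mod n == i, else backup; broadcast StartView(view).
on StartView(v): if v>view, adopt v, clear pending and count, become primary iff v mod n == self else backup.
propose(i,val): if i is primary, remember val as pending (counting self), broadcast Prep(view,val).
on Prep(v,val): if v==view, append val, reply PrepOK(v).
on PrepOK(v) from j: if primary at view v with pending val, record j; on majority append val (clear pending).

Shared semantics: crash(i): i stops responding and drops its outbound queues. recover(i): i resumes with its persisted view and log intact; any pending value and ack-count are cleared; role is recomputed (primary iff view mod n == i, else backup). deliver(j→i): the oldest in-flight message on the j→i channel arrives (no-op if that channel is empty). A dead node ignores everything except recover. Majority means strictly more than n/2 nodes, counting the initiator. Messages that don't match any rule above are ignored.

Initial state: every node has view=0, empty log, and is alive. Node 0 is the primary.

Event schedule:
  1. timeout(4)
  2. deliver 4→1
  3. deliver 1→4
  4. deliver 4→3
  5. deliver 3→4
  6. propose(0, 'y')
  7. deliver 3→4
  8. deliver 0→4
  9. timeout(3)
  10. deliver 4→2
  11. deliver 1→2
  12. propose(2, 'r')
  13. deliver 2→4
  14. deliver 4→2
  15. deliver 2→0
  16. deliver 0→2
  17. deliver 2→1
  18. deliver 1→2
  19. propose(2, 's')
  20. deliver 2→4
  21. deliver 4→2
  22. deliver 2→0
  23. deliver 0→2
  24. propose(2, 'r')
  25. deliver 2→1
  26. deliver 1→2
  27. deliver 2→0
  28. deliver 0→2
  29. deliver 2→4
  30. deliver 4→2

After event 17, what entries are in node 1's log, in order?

empty

after 1 — timeout(4): n4:back/v1/[-]
after 2 — deliver 4→1: n1:prim/v1/[-]
after 3 — deliver 1→4: ·
after 4 — deliver 4→3: n3:back/v1/[-]
after 5 — deliver 3→4: ·
after 6 — propose(0,'y'): ·
after 7 — deliver 3→4: ·
after 8 — deliver 0→4: ·
after 9 — timeout(3): n3:back/v2/[-]
after 10 — deliver 4→2: n2:back/v1/[-]
after 11 — deliver 1→2: ·
after 12 — propose(2,'r'): ·
after 13 — deliver 2→4: ·
after 14 — deliver 4→2: ·
after 15 — deliver 2→0: ·
after 16 — deliver 0→2: ·
after 17 — deliver 2→1: ·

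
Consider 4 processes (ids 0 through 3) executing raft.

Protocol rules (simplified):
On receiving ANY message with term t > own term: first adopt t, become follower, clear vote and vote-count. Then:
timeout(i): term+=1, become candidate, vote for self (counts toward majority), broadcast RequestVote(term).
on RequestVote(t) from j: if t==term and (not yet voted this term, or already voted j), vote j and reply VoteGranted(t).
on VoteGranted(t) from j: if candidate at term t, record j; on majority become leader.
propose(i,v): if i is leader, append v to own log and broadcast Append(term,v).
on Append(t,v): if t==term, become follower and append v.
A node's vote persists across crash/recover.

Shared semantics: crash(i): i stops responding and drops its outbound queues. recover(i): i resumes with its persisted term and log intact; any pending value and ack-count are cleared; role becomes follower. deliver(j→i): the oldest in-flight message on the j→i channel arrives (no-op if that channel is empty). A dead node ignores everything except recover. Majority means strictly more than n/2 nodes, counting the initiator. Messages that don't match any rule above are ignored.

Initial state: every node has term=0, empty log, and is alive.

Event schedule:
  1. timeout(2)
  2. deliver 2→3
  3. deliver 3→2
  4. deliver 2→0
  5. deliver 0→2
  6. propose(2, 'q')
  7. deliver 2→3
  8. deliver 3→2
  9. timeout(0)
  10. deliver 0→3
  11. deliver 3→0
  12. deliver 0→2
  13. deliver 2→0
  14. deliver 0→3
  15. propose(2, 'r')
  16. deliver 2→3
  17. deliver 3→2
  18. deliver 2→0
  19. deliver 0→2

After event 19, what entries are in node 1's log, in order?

empty

after 1 — timeout(2): n2:cand/t1/[-]
after 2 — deliver 2→3: n3:foll/t1/[-]
after 3 — deliver 3→2: ·
after 4 — deliver 2→0: n0:foll/t1/[-]
after 5 — deliver 0→2: n2:lead/t1/[-]
after 6 — propose(2,'q'): n2:lead/t1/[q]
after 7 — deliver 2→3: n3:foll/t1/[q]
after 8 — deliver 3→2: ·
after 9 — timeout(0): n0:cand/t2/[-]
after 10 — deliver 0→3: n3:foll/t2/[q]
after 11 — deliver 3→0: ·
after 12 — deliver 0→2: n2:foll/t2/[q]
after 13 — deliver 2→0: ·
after 14 — deliver 0→3: ·
after 15 — propose(2,'r'): ·
after 16 — deliver 2→3: ·
after 17 — deliver 3→2: ·
after 18 — deliver 2→0: n0:lead/t2/[-]
after 19 — deliver 0→2: ·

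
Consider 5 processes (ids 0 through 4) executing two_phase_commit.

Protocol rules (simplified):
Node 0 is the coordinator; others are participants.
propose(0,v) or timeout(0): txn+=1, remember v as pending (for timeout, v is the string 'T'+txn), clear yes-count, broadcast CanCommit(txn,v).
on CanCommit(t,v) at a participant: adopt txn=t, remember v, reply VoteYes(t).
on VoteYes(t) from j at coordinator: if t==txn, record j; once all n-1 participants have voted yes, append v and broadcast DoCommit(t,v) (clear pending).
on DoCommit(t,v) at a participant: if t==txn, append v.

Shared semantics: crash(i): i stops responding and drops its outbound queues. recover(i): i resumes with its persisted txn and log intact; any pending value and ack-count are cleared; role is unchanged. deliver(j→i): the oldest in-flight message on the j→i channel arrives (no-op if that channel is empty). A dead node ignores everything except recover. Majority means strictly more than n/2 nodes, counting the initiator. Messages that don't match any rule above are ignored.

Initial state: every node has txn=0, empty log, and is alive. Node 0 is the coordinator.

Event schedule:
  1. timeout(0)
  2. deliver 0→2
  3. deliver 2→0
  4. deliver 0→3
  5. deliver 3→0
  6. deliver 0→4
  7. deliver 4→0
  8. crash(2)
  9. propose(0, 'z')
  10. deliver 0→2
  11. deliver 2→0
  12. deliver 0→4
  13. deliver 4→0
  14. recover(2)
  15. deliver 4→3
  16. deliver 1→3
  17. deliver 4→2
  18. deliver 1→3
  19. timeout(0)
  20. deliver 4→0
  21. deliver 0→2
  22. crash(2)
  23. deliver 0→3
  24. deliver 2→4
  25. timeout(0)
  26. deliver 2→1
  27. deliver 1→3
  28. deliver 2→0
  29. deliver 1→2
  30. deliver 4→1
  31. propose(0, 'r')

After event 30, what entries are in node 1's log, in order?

[1] timeout(0) → N0(coor t1 [-])
[2] deliver 0→2 → N2(part t1 [-])
[3] deliver 2→0 → ∅
[4] deliver 0→3 → N3(part t1 [-])
[5] deliver 3→0 → ∅
[6] deliver 0→4 → N4(part t1 [-])
[7] deliver 4→0 → ∅
[8] crash(2) → N2(✗part t1 [-])
[9] propose(0,'z') → N0(coor t2 [-])
[10] deliver 0→2 → ∅
[11] deliver 2→0 → ∅
[12] deliver 0→4 → N4(part t2 [-])
[13] deliver 4→0 → ∅
[14] recover(2) → N2(part t1 [-])
[15] deliver 4→3 → ∅
[16] deliver 1→3 → ∅
[17] deliver 4→2 → ∅
[18] deliver 1→3 → ∅
[19] timeout(0) → N0(coor t3 [-])
[20] deliver 4→0 → ∅
[21] deliver 0→2 → N2(part t2 [-])
[22] crash(2) → N2(✗part t2 [-])
[23] deliver 0→3 → N3(part t2 [-])
[24] deliver 2→4 → ∅
[25] timeout(0) → N0(coor t4 [-])
[26] deliver 2→1 → ∅
[27] deliver 1→3 → ∅
[28] deliver 2→0 → ∅
[29] deliver 1→2 → ∅
[30] deliver 4→1 → ∅

empty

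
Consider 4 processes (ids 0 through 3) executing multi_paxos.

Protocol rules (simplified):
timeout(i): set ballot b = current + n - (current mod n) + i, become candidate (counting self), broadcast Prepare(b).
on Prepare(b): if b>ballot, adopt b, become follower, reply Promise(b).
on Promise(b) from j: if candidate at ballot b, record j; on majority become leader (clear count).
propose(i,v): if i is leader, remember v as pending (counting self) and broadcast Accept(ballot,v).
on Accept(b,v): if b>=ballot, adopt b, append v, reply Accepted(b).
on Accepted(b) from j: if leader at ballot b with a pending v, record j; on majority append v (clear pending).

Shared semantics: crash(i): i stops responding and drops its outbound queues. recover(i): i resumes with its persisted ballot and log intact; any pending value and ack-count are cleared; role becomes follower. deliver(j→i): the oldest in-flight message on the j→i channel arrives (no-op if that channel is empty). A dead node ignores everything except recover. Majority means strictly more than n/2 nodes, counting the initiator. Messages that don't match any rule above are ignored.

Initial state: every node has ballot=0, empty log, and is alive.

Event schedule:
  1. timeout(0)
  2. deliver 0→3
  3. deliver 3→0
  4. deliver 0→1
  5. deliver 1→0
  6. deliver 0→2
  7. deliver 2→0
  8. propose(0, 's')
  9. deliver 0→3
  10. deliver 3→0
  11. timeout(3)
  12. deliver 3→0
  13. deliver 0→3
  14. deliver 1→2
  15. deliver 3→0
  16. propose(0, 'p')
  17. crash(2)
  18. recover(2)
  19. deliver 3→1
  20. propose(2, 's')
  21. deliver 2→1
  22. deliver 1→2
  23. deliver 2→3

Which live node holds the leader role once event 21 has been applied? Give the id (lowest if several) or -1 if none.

1. timeout(0):  <0:cand b4 ->
2. deliver 0→3:  <3:foll b4 ->
3. deliver 3→0:  nop
4. deliver 0→1:  <1:foll b4 ->
5. deliver 1→0:  <0:lead b4 ->
6. deliver 0→2:  <2:foll b4 ->
7. deliver 2→0:  nop
8. propose(0,'s'):  nop
9. deliver 0→3:  <3:foll b4 s>
10. deliver 3→0:  nop
11. timeout(3):  <3:cand b11 s>
12. deliver 3→0:  <0:foll b11 ->
13. deliver 0→3:  nop
14. deliver 1→2:  nop
15. deliver 3→0:  nop
16. propose(0,'p'):  nop
17. crash(2):  <2:✗foll b4 ->
18. recover(2):  <2:foll b4 ->
19. deliver 3→1:  <1:foll b11 ->
20. propose(2,'s'):  nop
21. deliver 2→1:  nop

-1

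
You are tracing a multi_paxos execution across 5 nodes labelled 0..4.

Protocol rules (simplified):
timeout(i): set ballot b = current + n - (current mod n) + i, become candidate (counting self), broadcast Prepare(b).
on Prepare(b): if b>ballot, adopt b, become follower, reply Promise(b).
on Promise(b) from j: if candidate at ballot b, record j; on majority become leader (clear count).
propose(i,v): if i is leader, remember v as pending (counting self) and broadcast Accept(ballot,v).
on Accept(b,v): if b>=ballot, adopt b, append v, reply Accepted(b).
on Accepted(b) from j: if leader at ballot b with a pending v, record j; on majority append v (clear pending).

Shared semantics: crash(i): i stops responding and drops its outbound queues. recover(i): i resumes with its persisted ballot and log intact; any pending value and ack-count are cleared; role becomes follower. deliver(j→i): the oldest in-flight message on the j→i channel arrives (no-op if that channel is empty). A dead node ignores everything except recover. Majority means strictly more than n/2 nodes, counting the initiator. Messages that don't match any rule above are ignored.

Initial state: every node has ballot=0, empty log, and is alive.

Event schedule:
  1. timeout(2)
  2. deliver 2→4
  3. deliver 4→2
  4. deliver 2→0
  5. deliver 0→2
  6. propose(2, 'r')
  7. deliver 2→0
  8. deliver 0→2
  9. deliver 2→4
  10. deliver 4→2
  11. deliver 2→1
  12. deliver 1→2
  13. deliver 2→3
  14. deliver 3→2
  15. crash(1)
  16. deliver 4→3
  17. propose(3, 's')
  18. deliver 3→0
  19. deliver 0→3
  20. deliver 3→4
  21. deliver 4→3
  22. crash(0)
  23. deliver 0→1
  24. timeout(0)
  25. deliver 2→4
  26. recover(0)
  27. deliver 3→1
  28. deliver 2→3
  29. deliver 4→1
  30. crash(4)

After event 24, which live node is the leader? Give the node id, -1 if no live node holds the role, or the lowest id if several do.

[1] timeout(2) → N2(cand b7 [-])
[2] deliver 2→4 → N4(foll b7 [-])
[3] deliver 4→2 → ∅
[4] deliver 2→0 → N0(foll b7 [-])
[5] deliver 0→2 → N2(lead b7 [-])
[6] propose(2,'r') → ∅
[7] deliver 2→0 → N0(foll b7 [r])
[8] deliver 0→2 → ∅
[9] deliver 2→4 → N4(foll b7 [r])
[10] deliver 4→2 → N2(lead b7 [r])
[11] deliver 2→1 → N1(foll b7 [-])
[12] deliver 1→2 → ∅
[13] deliver 2→3 → N3(foll b7 [-])
[14] deliver 3→2 → ∅
[15] crash(1) → N1(✗foll b7 [-])
[16] deliver 4→3 → ∅
[17] propose(3,'s') → ∅
[18] deliver 3→0 → ∅
[19] deliver 0→3 → ∅
[20] deliver 3→4 → ∅
[21] deliver 4→3 → ∅
[22] crash(0) → N0(✗foll b7 [r])
[23] deliver 0→1 → ∅
[24] timeout(0) → ∅

2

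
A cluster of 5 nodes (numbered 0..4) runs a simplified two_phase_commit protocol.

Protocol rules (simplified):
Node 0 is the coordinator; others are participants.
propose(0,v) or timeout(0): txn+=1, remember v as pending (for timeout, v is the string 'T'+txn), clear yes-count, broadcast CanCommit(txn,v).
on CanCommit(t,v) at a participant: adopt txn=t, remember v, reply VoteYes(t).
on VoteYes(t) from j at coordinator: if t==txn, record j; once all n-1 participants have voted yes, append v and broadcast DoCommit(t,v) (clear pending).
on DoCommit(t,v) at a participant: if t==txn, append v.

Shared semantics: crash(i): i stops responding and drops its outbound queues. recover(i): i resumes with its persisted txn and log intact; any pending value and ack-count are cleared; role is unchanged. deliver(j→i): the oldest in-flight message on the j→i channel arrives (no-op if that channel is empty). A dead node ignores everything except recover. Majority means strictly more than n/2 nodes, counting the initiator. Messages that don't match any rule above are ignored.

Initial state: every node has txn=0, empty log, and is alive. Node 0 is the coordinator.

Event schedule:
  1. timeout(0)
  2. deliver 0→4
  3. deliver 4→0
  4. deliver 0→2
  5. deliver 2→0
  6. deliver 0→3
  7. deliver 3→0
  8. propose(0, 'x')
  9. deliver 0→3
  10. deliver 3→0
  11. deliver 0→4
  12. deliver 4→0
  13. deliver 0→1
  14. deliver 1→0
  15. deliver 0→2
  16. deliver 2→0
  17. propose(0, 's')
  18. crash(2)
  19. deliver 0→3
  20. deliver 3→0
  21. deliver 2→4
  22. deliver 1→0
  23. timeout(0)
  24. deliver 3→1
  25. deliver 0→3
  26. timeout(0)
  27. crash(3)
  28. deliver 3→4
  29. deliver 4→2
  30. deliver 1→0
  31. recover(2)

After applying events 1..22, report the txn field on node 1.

1

[1] timeout(0) → N0(coor t1 [-])
[2] deliver 0→4 → N4(part t1 [-])
[3] deliver 4→0 → ∅
[4] deliver 0→2 → N2(part t1 [-])
[5] deliver 2→0 → ∅
[6] deliver 0→3 → N3(part t1 [-])
[7] deliver 3→0 → ∅
[8] propose(0,'x') → N0(coor t2 [-])
[9] deliver 0→3 → N3(part t2 [-])
[10] deliver 3→0 → ∅
[11] deliver 0→4 → N4(part t2 [-])
[12] deliver 4→0 → ∅
[13] deliver 0→1 → N1(part t1 [-])
[14] deliver 1→0 → ∅
[15] deliver 0→2 → N2(part t2 [-])
[16] deliver 2→0 → ∅
[17] propose(0,'s') → N0(coor t3 [-])
[18] crash(2) → N2(✗part t2 [-])
[19] deliver 0→3 → N3(part t3 [-])
[20] deliver 3→0 → ∅
[21] deliver 2→4 → ∅
[22] deliver 1→0 → ∅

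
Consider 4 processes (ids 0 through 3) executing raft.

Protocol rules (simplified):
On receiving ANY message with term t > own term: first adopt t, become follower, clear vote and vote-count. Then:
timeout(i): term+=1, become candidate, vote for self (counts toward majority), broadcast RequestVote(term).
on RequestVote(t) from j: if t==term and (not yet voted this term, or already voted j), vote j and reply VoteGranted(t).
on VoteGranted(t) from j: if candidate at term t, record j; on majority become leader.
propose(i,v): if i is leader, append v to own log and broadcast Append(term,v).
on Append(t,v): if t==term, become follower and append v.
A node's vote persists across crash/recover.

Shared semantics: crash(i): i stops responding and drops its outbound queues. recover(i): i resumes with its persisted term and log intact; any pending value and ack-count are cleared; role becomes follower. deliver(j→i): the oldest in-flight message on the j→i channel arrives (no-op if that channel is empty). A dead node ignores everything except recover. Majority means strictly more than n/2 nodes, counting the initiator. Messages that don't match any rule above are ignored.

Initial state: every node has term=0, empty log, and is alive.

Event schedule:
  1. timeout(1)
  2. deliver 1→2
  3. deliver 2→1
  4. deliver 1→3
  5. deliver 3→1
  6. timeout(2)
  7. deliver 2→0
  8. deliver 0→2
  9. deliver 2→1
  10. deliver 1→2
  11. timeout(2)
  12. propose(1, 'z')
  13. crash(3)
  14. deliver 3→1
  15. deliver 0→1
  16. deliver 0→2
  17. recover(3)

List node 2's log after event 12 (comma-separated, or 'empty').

e1 timeout(1): 1[cand,t=1,-]
e2 deliver 1→2: 2[foll,t=1,-]
e3 deliver 2→1: ·
e4 deliver 1→3: 3[foll,t=1,-]
e5 deliver 3→1: 1[lead,t=1,-]
e6 timeout(2): 2[cand,t=2,-]
e7 deliver 2→0: 0[foll,t=2,-]
e8 deliver 0→2: ·
e9 deliver 2→1: 1[foll,t=2,-]
e10 deliver 1→2: 2[lead,t=2,-]
e11 timeout(2): 2[cand,t=3,-]
e12 propose(1,'z'): ·

empty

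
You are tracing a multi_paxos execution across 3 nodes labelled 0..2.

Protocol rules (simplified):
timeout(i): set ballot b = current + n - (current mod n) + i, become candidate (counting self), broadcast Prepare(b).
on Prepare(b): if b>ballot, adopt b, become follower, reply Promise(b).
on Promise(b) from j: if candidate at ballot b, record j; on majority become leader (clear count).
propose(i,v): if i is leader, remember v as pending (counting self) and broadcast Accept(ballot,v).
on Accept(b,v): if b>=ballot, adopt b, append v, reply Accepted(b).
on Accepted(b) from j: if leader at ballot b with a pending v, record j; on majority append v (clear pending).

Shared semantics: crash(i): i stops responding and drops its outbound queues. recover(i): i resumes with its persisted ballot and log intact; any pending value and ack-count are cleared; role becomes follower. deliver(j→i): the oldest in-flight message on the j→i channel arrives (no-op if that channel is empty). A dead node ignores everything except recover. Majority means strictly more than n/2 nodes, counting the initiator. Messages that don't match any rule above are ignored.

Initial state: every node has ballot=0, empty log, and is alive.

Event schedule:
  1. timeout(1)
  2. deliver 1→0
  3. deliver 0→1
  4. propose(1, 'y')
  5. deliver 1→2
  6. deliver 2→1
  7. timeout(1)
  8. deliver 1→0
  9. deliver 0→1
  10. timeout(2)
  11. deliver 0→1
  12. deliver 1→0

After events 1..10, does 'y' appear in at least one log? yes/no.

yes

step 1 timeout(1): 1={cand,b=4,log=-}
step 2 deliver 1→0: 0={foll,b=4,log=-}
step 3 deliver 0→1: 1={lead,b=4,log=-}
step 4 propose(1,'y'): —
step 5 deliver 1→2: 2={foll,b=4,log=-}
step 6 deliver 2→1: —
step 7 timeout(1): 1={cand,b=7,log=-}
step 8 deliver 1→0: 0={foll,b=4,log=y}
step 9 deliver 0→1: —
step 10 timeout(2): 2={cand,b=8,log=-}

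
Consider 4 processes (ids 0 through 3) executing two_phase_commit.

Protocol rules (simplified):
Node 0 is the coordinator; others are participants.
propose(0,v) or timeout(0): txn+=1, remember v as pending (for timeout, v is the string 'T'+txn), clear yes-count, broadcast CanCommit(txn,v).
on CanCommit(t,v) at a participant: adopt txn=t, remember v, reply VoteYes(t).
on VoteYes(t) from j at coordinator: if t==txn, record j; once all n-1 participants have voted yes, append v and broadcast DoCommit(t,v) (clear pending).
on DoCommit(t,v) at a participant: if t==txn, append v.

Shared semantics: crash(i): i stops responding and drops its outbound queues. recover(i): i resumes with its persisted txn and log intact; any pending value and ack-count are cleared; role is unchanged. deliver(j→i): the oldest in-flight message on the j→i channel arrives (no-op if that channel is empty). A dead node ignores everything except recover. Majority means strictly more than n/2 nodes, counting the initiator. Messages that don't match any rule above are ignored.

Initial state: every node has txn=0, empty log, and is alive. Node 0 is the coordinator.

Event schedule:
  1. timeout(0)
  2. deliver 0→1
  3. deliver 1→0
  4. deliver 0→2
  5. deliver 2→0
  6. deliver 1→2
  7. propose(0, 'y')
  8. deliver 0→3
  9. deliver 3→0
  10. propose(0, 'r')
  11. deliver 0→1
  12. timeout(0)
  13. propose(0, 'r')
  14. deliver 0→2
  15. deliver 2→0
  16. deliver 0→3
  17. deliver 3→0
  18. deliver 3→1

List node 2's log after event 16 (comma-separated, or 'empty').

[1] timeout(0) → N0(coor t1 [-])
[2] deliver 0→1 → N1(part t1 [-])
[3] deliver 1→0 → ∅
[4] deliver 0→2 → N2(part t1 [-])
[5] deliver 2→0 → ∅
[6] deliver 1→2 → ∅
[7] propose(0,'y') → N0(coor t2 [-])
[8] deliver 0→3 → N3(part t1 [-])
[9] deliver 3→0 → ∅
[10] propose(0,'r') → N0(coor t3 [-])
[11] deliver 0→1 → N1(part t2 [-])
[12] timeout(0) → N0(coor t4 [-])
[13] propose(0,'r') → N0(coor t5 [-])
[14] deliver 0→2 → N2(part t2 [-])
[15] deliver 2→0 → ∅
[16] deliver 0→3 → N3(part t2 [-])

empty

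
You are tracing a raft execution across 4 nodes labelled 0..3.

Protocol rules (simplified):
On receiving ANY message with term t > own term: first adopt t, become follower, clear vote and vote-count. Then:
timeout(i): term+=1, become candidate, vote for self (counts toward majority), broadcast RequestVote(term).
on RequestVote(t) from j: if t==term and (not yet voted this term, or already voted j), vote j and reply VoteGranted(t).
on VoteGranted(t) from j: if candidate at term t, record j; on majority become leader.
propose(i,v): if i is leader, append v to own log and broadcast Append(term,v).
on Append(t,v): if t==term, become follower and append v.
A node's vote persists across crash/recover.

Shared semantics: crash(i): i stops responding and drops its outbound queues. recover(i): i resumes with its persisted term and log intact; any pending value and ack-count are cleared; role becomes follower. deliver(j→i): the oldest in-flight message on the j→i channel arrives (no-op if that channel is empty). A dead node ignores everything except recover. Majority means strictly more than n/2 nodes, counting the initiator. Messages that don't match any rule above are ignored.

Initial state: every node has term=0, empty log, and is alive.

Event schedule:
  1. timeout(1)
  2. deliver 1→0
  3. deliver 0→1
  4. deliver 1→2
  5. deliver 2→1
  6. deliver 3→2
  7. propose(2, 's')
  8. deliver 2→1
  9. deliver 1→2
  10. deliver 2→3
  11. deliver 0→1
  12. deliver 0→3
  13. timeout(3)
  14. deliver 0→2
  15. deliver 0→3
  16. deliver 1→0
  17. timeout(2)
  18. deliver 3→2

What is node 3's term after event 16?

e1 timeout(1): 1[cand,t=1,-]
e2 deliver 1→0: 0[foll,t=1,-]
e3 deliver 0→1: ·
e4 deliver 1→2: 2[foll,t=1,-]
e5 deliver 2→1: 1[lead,t=1,-]
e6 deliver 3→2: ·
e7 propose(2,'s'): ·
e8 deliver 2→1: ·
e9 deliver 1→2: ·
e10 deliver 2→3: ·
e11 deliver 0→1: ·
e12 deliver 0→3: ·
e13 timeout(3): 3[cand,t=1,-]
e14 deliver 0→2: ·
e15 deliver 0→3: ·
e16 deliver 1→0: ·

1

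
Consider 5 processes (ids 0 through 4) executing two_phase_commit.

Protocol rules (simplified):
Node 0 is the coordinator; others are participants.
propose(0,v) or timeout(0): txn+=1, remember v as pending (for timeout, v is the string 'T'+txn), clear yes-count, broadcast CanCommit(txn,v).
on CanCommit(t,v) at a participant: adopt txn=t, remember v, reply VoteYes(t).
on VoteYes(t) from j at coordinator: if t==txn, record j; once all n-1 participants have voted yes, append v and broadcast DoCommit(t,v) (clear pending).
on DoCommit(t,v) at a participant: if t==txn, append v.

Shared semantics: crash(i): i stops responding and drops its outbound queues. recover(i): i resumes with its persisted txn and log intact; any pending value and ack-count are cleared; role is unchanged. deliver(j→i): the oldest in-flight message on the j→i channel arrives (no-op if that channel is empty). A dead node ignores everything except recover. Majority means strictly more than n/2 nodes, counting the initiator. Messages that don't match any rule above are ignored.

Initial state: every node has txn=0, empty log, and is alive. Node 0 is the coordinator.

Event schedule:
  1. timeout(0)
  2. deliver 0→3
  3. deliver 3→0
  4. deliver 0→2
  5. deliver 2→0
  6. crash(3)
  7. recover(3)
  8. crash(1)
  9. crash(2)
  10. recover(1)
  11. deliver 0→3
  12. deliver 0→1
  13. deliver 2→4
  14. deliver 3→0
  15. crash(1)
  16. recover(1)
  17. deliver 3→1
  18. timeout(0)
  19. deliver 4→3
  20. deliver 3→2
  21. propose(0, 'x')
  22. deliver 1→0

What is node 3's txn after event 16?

1

1. timeout(0):  <0:coor t1 ->
2. deliver 0→3:  <3:part t1 ->
3. deliver 3→0:  nop
4. deliver 0→2:  <2:part t1 ->
5. deliver 2→0:  nop
6. crash(3):  <3:✗part t1 ->
7. recover(3):  <3:part t1 ->
8. crash(1):  <1:✗part t0 ->
9. crash(2):  <2:✗part t1 ->
10. recover(1):  <1:part t0 ->
11. deliver 0→3:  nop
12. deliver 0→1:  <1:part t1 ->
13. deliver 2→4:  nop
14. deliver 3→0:  nop
15. crash(1):  <1:✗part t1 ->
16. recover(1):  <1:part t1 ->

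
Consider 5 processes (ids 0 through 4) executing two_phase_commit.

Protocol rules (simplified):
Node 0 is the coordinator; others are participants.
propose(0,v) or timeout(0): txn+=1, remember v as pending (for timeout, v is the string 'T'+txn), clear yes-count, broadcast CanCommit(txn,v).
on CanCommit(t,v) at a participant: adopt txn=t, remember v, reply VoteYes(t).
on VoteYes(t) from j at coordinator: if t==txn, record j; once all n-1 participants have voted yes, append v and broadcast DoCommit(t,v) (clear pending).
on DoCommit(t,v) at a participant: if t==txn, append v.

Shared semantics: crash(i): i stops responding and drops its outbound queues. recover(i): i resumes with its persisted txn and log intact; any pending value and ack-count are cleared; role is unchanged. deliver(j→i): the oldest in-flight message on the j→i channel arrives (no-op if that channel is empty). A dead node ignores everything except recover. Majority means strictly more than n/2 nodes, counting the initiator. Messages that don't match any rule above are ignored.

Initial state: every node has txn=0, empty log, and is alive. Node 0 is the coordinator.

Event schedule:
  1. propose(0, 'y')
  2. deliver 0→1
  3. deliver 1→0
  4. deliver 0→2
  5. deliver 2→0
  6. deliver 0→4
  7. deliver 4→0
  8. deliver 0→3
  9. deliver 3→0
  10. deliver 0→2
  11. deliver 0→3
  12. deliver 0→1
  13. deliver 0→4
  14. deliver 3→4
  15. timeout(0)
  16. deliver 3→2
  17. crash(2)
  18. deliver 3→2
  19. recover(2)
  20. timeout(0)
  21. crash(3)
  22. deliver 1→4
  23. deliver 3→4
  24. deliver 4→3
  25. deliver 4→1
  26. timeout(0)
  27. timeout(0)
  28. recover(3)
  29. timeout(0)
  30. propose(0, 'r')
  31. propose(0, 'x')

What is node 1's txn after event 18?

1

e1 propose(0,'y'): 0[coor,t=1,-]
e2 deliver 0→1: 1[part,t=1,-]
e3 deliver 1→0: ·
e4 deliver 0→2: 2[part,t=1,-]
e5 deliver 2→0: ·
e6 deliver 0→4: 4[part,t=1,-]
e7 deliver 4→0: ·
e8 deliver 0→3: 3[part,t=1,-]
e9 deliver 3→0: 0[coor,t=1,y]
e10 deliver 0→2: 2[part,t=1,y]
e11 deliver 0→3: 3[part,t=1,y]
e12 deliver 0→1: 1[part,t=1,y]
e13 deliver 0→4: 4[part,t=1,y]
e14 deliver 3→4: ·
e15 timeout(0): 0[coor,t=2,y]
e16 deliver 3→2: ·
e17 crash(2): 2[✗part,t=1,y]
e18 deliver 3→2: ·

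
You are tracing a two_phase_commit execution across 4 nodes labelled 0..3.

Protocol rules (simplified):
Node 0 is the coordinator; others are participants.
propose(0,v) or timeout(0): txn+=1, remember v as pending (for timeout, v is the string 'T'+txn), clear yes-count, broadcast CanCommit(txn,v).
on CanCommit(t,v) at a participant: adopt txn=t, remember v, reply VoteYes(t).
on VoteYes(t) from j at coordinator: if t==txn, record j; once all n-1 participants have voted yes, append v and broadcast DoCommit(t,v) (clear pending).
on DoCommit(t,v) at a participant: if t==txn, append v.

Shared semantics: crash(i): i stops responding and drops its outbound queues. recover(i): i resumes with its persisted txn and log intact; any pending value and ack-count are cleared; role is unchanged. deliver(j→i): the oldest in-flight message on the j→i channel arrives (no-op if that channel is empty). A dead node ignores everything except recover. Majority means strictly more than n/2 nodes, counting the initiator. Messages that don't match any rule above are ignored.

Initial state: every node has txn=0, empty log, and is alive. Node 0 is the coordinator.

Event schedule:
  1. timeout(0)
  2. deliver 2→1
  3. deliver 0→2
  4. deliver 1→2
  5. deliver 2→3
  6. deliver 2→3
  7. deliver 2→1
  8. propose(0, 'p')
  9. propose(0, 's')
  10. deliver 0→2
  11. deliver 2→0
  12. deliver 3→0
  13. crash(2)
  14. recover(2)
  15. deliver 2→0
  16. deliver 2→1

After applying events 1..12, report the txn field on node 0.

after 1 — timeout(0): n0:coor/t1/[-]
after 2 — deliver 2→1: ·
after 3 — deliver 0→2: n2:part/t1/[-]
after 4 — deliver 1→2: ·
after 5 — deliver 2→3: ·
after 6 — deliver 2→3: ·
after 7 — deliver 2→1: ·
after 8 — propose(0,'p'): n0:coor/t2/[-]
after 9 — propose(0,'s'): n0:coor/t3/[-]
after 10 — deliver 0→2: n2:part/t2/[-]
after 11 — deliver 2→0: ·
after 12 — deliver 3→0: ·

3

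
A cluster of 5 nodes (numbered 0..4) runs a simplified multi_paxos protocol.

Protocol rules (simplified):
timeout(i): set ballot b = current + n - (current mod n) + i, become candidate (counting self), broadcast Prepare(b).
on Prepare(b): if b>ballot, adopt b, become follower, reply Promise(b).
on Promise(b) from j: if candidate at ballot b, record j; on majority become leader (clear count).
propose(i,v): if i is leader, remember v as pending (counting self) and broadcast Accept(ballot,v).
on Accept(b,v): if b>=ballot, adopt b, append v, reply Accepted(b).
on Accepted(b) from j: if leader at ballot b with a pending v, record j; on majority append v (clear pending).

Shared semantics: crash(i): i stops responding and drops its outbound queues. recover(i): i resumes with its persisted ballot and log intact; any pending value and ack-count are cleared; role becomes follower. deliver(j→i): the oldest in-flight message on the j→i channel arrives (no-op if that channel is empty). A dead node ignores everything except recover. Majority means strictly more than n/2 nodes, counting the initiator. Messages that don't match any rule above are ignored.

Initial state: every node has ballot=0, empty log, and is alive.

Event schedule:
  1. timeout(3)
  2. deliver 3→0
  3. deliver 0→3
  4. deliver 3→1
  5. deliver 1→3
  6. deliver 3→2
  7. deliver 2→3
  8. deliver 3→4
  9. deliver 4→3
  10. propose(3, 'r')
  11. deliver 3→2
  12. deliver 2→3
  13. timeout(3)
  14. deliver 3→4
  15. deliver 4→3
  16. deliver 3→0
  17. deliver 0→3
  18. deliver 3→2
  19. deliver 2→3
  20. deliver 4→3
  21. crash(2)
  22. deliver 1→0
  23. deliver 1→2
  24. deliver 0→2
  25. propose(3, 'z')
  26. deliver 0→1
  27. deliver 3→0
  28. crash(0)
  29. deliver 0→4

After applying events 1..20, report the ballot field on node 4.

[1] timeout(3) → N3(cand b8 [-])
[2] deliver 3→0 → N0(foll b8 [-])
[3] deliver 0→3 → ∅
[4] deliver 3→1 → N1(foll b8 [-])
[5] deliver 1→3 → N3(lead b8 [-])
[6] deliver 3→2 → N2(foll b8 [-])
[7] deliver 2→3 → ∅
[8] deliver 3→4 → N4(foll b8 [-])
[9] deliver 4→3 → ∅
[10] propose(3,'r') → ∅
[11] deliver 3→2 → N2(foll b8 [r])
[12] deliver 2→3 → ∅
[13] timeout(3) → N3(cand b13 [-])
[14] deliver 3→4 → N4(foll b8 [r])
[15] deliver 4→3 → ∅
[16] deliver 3→0 → N0(foll b8 [r])
[17] deliver 0→3 → ∅
[18] deliver 3→2 → N2(foll b13 [r])
[19] deliver 2→3 → ∅
[20] deliver 4→3 → ∅

8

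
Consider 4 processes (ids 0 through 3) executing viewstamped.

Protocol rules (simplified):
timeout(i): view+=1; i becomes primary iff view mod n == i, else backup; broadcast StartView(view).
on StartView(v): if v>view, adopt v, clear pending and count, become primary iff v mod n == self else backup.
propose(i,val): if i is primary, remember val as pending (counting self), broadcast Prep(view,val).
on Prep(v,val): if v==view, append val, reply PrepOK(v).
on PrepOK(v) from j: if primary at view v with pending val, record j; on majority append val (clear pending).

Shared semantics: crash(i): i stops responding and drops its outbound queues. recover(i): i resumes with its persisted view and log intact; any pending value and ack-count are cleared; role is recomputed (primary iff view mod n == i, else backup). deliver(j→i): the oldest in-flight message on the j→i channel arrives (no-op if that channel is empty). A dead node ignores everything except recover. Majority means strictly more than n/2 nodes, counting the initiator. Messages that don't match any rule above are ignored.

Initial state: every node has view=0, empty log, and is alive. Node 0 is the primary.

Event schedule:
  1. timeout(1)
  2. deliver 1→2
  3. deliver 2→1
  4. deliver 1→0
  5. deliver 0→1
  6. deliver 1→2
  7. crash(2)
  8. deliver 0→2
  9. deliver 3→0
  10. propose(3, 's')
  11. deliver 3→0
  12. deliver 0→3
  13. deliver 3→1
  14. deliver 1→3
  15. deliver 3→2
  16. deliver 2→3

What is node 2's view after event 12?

e1 timeout(1): 1[prim,v=1,-]
e2 deliver 1→2: 2[back,v=1,-]
e3 deliver 2→1: ·
e4 deliver 1→0: 0[back,v=1,-]
e5 deliver 0→1: ·
e6 deliver 1→2: ·
e7 crash(2): 2[✗back,v=1,-]
e8 deliver 0→2: ·
e9 deliver 3→0: ·
e10 propose(3,'s'): ·
e11 deliver 3→0: ·
e12 deliver 0→3: ·

1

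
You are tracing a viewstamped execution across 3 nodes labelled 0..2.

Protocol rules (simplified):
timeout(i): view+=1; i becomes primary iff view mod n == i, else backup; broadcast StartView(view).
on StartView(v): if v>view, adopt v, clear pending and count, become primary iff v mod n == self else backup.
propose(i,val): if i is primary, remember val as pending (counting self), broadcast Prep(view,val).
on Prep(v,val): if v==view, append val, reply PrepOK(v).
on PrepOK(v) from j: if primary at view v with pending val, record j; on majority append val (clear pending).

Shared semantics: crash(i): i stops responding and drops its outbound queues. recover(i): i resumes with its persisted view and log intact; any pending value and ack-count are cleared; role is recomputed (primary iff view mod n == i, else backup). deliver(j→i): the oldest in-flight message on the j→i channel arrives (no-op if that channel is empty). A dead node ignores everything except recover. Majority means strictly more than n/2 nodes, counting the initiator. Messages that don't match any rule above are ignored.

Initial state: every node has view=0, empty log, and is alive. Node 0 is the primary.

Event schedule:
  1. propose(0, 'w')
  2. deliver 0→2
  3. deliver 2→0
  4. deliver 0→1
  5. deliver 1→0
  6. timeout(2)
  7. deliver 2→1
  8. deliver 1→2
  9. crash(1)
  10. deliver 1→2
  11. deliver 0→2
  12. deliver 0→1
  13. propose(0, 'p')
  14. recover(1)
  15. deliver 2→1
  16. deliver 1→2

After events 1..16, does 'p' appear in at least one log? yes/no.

[1] propose(0,'w') → ∅
[2] deliver 0→2 → N2(back v0 [w])
[3] deliver 2→0 → N0(prim v0 [w])
[4] deliver 0→1 → N1(back v0 [w])
[5] deliver 1→0 → ∅
[6] timeout(2) → N2(back v1 [w])
[7] deliver 2→1 → N1(prim v1 [w])
[8] deliver 1→2 → ∅
[9] crash(1) → N1(✗prim v1 [w])
[10] deliver 1→2 → ∅
[11] deliver 0→2 → ∅
[12] deliver 0→1 → ∅
[13] propose(0,'p') → ∅
[14] recover(1) → N1(prim v1 [w])
[15] deliver 2→1 → ∅
[16] deliver 1→2 → ∅

no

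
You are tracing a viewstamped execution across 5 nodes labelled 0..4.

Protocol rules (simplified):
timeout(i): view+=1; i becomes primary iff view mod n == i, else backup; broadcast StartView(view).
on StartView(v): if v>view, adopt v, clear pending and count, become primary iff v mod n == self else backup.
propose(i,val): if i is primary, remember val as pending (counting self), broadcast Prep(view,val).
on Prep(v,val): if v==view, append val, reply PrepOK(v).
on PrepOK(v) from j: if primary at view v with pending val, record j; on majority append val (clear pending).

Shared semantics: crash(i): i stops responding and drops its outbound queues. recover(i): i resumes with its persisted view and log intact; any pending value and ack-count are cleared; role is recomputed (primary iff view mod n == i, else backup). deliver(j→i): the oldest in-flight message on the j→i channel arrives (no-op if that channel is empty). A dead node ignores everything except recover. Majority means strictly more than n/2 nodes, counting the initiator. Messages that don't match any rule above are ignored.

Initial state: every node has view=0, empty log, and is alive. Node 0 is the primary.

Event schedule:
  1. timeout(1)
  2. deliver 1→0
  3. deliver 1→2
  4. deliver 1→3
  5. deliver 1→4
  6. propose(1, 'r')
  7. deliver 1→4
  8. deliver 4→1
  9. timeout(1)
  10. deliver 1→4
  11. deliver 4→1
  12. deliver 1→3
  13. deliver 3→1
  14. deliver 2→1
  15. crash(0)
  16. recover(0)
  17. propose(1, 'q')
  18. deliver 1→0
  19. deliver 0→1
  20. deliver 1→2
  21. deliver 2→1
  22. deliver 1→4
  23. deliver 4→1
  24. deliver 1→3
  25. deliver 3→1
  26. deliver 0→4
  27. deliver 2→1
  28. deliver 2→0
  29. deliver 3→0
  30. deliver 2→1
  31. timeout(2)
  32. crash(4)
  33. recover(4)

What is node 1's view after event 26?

1. timeout(1):  <1:prim v1 ->
2. deliver 1→0:  <0:back v1 ->
3. deliver 1→2:  <2:back v1 ->
4. deliver 1→3:  <3:back v1 ->
5. deliver 1→4:  <4:back v1 ->
6. propose(1,'r'):  nop
7. deliver 1→4:  <4:back v1 r>
8. deliver 4→1:  nop
9. timeout(1):  <1:back v2 ->
10. deliver 1→4:  <4:back v2 r>
11. deliver 4→1:  nop
12. deliver 1→3:  <3:back v1 r>
13. deliver 3→1:  nop
14. deliver 2→1:  nop
15. crash(0):  <0:✗back v1 ->
16. recover(0):  <0:back v1 ->
17. propose(1,'q'):  nop
18. deliver 1→0:  <0:back v1 r>
19. deliver 0→1:  nop
20. deliver 1→2:  <2:back v1 r>
21. deliver 2→1:  nop
22. deliver 1→4:  nop
23. deliver 4→1:  nop
24. deliver 1→3:  <3:back v2 r>
25. deliver 3→1:  nop
26. deliver 0→4:  nop

2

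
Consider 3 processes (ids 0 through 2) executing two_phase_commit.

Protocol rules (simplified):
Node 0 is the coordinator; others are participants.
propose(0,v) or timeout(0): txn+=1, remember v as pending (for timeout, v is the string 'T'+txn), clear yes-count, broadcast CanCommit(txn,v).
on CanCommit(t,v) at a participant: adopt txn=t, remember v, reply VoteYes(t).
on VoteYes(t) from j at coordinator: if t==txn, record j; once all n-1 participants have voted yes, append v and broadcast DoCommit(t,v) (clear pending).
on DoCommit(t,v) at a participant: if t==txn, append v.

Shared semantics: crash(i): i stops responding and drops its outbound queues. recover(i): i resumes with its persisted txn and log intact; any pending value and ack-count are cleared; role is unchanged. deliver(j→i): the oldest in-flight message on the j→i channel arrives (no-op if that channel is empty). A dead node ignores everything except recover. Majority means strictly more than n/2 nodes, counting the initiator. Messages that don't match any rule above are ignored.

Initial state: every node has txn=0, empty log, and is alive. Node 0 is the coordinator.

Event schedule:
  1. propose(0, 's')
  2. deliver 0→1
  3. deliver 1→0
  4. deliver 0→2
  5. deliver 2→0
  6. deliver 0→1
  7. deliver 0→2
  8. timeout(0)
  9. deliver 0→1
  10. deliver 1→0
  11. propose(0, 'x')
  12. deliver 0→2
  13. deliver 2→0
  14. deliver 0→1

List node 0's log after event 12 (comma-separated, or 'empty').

s

[1] propose(0,'s') → N0(coor t1 [-])
[2] deliver 0→1 → N1(part t1 [-])
[3] deliver 1→0 → ∅
[4] deliver 0→2 → N2(part t1 [-])
[5] deliver 2→0 → N0(coor t1 [s])
[6] deliver 0→1 → N1(part t1 [s])
[7] deliver 0→2 → N2(part t1 [s])
[8] timeout(0) → N0(coor t2 [s])
[9] deliver 0→1 → N1(part t2 [s])
[10] deliver 1→0 → ∅
[11] propose(0,'x') → N0(coor t3 [s])
[12] deliver 0→2 → N2(part t2 [s])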